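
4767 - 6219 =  - 1452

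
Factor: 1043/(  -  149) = - 7 = - 7^1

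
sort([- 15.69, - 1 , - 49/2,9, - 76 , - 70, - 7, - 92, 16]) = [ - 92, - 76, - 70, - 49/2, - 15.69, - 7, - 1,9,16]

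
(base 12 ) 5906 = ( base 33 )949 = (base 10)9942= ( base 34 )8ke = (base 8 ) 23326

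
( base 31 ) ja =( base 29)kj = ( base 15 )29e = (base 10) 599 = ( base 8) 1127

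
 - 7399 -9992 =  - 17391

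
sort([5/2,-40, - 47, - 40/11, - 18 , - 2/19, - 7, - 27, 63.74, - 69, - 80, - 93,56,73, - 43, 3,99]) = [ - 93, - 80, - 69, - 47 , - 43,-40, -27 , - 18, - 7,-40/11 ,  -  2/19,5/2,3,56 , 63.74,73, 99]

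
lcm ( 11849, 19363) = 793883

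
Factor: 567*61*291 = 3^5 *7^1*61^1 * 97^1 =10064817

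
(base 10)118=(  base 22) 58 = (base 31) 3p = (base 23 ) 53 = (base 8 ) 166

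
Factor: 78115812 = 2^2*3^1*241^1*27011^1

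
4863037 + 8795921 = 13658958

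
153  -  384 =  - 231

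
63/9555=3/455 = 0.01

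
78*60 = 4680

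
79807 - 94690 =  - 14883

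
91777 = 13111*7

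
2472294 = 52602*47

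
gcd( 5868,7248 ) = 12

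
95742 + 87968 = 183710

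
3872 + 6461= 10333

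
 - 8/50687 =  - 1 + 50679/50687 = - 0.00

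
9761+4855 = 14616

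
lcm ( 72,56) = 504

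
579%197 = 185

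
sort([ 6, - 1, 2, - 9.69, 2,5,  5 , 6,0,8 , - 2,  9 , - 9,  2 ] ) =[ - 9.69, - 9, - 2, - 1 , 0, 2,2,2,  5, 5,6 , 6, 8, 9] 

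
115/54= 115/54=2.13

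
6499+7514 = 14013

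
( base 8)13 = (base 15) b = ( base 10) 11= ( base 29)B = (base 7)14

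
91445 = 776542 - 685097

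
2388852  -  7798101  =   - 5409249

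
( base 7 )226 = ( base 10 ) 118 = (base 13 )91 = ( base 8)166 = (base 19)64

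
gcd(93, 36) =3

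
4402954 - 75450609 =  - 71047655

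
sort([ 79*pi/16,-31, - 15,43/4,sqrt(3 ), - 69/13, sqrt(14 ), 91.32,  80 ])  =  [-31,-15, - 69/13 , sqrt( 3 ), sqrt( 14 ),43/4 , 79*pi/16, 80, 91.32] 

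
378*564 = 213192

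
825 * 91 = 75075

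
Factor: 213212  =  2^2*151^1*353^1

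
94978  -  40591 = 54387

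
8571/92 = 8571/92 = 93.16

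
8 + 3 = 11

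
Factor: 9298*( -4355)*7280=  - 294787511200 = -2^5*5^2*7^1*13^2*67^1* 4649^1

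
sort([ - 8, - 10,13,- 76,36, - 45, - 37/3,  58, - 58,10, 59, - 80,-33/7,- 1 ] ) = [-80, - 76, - 58, - 45,  -  37/3, - 10, - 8, - 33/7, - 1,10 , 13,36,  58, 59 ]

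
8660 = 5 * 1732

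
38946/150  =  259 + 16/25 = 259.64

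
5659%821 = 733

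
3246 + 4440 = 7686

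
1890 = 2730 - 840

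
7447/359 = 7447/359 = 20.74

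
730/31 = 23 + 17/31 = 23.55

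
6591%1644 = 15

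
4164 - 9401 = - 5237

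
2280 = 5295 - 3015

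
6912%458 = 42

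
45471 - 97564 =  - 52093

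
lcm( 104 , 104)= 104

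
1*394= 394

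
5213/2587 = 401/199 = 2.02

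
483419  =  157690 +325729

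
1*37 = 37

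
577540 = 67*8620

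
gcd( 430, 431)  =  1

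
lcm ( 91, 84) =1092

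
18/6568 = 9/3284 = 0.00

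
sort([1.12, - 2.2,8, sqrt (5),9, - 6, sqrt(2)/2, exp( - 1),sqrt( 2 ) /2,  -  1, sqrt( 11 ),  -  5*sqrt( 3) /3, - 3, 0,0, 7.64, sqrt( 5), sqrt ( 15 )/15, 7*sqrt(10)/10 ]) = [ - 6 , - 3,  -  5*sqrt(3 ) /3,-2.2, -1,0,  0,sqrt( 15)/15 , exp ( - 1) , sqrt(2)/2, sqrt (2)/2, 1.12,7*sqrt( 10)/10, sqrt( 5),  sqrt ( 5), sqrt(11 ), 7.64, 8,9 ] 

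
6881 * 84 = 578004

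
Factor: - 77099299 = -197^1  *  391367^1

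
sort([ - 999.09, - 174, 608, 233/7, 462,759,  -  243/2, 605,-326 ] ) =[ - 999.09, - 326, - 174, - 243/2, 233/7,462,  605,608, 759]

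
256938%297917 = 256938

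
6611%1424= 915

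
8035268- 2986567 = 5048701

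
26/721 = 26/721=0.04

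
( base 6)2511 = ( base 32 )jb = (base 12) 437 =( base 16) 26b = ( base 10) 619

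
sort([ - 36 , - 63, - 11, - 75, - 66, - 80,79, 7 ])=[ - 80, - 75, - 66,  -  63, - 36, - 11 , 7,79 ] 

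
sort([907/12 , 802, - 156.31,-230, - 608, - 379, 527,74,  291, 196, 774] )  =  [ - 608, - 379, - 230, - 156.31,74, 907/12, 196, 291, 527, 774, 802]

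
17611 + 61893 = 79504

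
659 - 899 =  - 240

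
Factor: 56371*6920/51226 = 2^2*5^1 * 173^1*3659^( - 1)*8053^1= 27863380/3659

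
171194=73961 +97233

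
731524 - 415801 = 315723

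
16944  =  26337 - 9393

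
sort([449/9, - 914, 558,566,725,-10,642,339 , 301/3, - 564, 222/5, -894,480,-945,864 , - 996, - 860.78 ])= [ - 996, - 945, - 914 ,  -  894, - 860.78, - 564,- 10,222/5,449/9,  301/3,  339, 480 , 558,566, 642, 725, 864] 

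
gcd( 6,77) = 1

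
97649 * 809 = 78998041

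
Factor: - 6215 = -5^1*11^1*113^1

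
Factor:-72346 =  - 2^1*61^1*593^1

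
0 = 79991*0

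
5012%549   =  71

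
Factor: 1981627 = 1981627^1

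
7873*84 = 661332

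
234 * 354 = 82836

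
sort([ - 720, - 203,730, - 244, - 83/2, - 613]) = [  -  720, - 613, -244, - 203, - 83/2,730 ]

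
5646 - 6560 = -914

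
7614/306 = 24+15/17= 24.88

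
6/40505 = 6/40505  =  0.00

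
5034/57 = 1678/19 = 88.32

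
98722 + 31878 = 130600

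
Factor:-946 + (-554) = -1500 = - 2^2*3^1*5^3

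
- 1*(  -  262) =262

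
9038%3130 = 2778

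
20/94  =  10/47  =  0.21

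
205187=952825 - 747638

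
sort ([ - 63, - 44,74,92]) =[- 63,-44,74,92]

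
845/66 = 12 + 53/66 = 12.80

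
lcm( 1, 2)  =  2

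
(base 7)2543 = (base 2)1111000010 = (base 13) 590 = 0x3c2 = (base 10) 962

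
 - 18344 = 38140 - 56484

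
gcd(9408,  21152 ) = 32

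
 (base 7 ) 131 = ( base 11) 65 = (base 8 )107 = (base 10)71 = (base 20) 3b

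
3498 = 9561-6063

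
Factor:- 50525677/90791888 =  - 2^( - 4)*11^(- 1 ) * 167^ (-1)*3089^ ( - 1) * 50525677^1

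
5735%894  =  371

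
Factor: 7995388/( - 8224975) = - 2^2*5^( - 2 ) *11^(-2 )*991^1*2017^1*2719^( - 1) 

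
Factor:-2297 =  - 2297^1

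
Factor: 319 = 11^1*29^1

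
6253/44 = 142  +  5/44 = 142.11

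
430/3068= 215/1534 =0.14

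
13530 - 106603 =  - 93073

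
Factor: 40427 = 40427^1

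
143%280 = 143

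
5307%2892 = 2415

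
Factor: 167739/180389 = 663/713   =  3^1*13^1*17^1*23^(  -  1)*31^( - 1) 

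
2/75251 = 2/75251  =  0.00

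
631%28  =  15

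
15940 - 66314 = - 50374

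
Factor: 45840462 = 2^1*3^1*67^1*114031^1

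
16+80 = 96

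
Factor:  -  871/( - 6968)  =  1/8 = 2^( - 3)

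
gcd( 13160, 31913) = 329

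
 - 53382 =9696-63078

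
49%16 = 1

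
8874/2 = 4437  =  4437.00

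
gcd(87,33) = 3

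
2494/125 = 2494/125 = 19.95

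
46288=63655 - 17367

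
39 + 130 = 169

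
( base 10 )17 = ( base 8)21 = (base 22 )H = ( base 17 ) 10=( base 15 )12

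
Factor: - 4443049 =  - 13^1*341773^1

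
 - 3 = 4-7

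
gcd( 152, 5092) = 76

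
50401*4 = 201604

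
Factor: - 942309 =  - 3^2 * 104701^1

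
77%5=2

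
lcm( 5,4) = 20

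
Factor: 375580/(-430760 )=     -  211/242 = -  2^( - 1 )*11^(- 2 ) * 211^1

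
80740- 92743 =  - 12003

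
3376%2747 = 629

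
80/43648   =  5/2728  =  0.00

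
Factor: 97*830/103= 80510/103 = 2^1*5^1*83^1*97^1*103^( - 1)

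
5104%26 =8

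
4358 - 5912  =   - 1554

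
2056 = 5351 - 3295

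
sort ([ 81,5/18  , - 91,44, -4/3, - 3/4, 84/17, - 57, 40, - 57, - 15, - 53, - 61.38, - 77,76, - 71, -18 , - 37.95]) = [ - 91, - 77 , -71, - 61.38, - 57, - 57, - 53,-37.95,-18, - 15, - 4/3, - 3/4, 5/18,84/17, 40, 44,76, 81]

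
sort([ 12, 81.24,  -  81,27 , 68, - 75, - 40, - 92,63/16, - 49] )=[ - 92, - 81, - 75, - 49, - 40,63/16,12, 27, 68, 81.24 ] 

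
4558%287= 253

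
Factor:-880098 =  - 2^1*3^1* 146683^1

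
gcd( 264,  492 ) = 12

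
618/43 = 14 + 16/43 = 14.37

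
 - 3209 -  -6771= 3562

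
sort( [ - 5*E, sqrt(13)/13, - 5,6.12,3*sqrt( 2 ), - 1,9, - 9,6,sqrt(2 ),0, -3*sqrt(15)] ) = [ - 5*E, - 3 *sqrt( 15), - 9, - 5,- 1,0, sqrt(13)/13,  sqrt( 2 ), 3*sqrt( 2), 6,6.12 , 9 ] 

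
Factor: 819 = 3^2*7^1*13^1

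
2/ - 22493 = - 1 + 22491/22493  =  - 0.00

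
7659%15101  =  7659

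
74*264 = 19536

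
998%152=86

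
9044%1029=812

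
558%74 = 40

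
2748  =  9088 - 6340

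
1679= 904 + 775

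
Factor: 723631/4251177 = 3^( - 3)*7^ ( - 1)*83^ (-1)*271^ ( - 1)*283^1*2557^1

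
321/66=107/22  =  4.86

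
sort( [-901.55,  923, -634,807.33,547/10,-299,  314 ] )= [ - 901.55,-634 ,-299, 547/10, 314, 807.33,923]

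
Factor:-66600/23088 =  - 75/26 = - 2^(-1 )*3^1*5^2* 13^(  -  1)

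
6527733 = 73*89421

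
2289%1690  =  599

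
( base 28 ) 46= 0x76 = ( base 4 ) 1312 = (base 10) 118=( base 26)4E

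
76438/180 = 424 + 59/90 = 424.66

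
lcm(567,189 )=567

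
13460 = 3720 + 9740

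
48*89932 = 4316736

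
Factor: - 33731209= - 491^1*68699^1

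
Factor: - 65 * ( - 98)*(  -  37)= -235690 = - 2^1*5^1*7^2*13^1*37^1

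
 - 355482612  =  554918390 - 910401002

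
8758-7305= 1453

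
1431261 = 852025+579236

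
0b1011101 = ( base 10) 93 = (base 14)69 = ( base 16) 5D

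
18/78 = 3/13 = 0.23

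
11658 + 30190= 41848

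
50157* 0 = 0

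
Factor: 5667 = 3^1*1889^1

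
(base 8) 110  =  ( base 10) 72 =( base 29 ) 2E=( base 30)2C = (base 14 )52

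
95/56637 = 95/56637  =  0.00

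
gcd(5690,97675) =5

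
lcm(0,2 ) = 0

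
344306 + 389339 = 733645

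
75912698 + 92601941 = 168514639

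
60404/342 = 176 + 106/171 = 176.62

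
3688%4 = 0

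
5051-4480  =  571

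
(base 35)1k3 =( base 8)3610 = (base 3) 2122102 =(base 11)14a3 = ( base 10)1928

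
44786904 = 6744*6641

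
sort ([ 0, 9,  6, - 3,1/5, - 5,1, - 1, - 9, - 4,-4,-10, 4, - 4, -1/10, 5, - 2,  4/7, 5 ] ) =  [ - 10, - 9, - 5, - 4, - 4, - 4, - 3, - 2, - 1, - 1/10, 0,1/5, 4/7 , 1,4, 5, 5, 6,9]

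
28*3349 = 93772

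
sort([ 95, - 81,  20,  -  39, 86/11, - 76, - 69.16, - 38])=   [ - 81, - 76 ,-69.16, - 39 , - 38 , 86/11,  20 , 95]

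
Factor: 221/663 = 3^ (- 1 ) = 1/3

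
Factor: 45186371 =163^1*277217^1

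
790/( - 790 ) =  - 1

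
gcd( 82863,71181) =99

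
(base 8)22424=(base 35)7Q7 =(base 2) 10010100010100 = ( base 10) 9492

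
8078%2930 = 2218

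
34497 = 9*3833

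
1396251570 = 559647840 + 836603730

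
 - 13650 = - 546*25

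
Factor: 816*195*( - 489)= -77809680 = - 2^4 * 3^3 *5^1*13^1*17^1*163^1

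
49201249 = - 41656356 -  - 90857605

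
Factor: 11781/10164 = 51/44 = 2^(-2 )* 3^1* 11^( - 1 )*17^1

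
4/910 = 2/455 = 0.00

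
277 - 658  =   - 381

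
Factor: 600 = 2^3*3^1 * 5^2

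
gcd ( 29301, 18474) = 3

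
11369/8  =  11369/8  =  1421.12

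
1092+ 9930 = 11022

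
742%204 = 130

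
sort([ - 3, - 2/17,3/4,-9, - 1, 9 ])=[ - 9,-3, - 1, - 2/17, 3/4,9]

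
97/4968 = 97/4968 = 0.02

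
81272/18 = 4515 + 1/9 = 4515.11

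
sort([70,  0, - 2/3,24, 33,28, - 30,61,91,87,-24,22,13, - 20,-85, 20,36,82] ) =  [- 85,  -  30, - 24,-20 , - 2/3,0,13,20,22,  24,28,33,36,61,70,82 , 87,91]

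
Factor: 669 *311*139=3^1*139^1 * 223^1 * 311^1 = 28920201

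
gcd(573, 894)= 3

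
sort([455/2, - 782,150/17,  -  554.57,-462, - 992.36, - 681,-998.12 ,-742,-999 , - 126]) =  [  -  999,-998.12,- 992.36,  -  782, - 742, - 681, - 554.57,-462, - 126, 150/17 , 455/2]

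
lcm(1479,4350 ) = 73950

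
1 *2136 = 2136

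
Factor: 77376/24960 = 31/10 = 2^(-1)*5^( - 1)*31^1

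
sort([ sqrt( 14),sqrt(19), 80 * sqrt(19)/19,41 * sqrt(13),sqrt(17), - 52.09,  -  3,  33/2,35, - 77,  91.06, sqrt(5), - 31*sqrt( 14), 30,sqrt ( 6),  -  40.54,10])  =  [-31  *  sqrt(14),- 77, - 52.09,-40.54, -3 , sqrt( 5), sqrt (6),sqrt( 14 ), sqrt( 17), sqrt(19),  10, 33/2 , 80 * sqrt(19)/19, 30,35,91.06,41 * sqrt(13) ] 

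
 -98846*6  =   - 593076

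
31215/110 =6243/22 = 283.77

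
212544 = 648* 328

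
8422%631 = 219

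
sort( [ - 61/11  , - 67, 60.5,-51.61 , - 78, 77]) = [ - 78,-67, - 51.61, - 61/11,60.5,77]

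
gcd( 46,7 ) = 1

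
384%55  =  54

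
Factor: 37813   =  37813^1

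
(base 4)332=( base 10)62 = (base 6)142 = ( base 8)76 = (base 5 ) 222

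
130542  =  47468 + 83074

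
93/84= 1 + 3/28 = 1.11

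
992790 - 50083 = 942707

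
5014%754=490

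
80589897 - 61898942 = 18690955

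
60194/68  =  30097/34 = 885.21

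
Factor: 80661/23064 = 26887/7688 = 2^( - 3 ) * 7^1*23^1*31^ ( - 2)*167^1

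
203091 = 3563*57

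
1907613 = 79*24147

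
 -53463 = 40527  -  93990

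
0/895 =0 = 0.00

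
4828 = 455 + 4373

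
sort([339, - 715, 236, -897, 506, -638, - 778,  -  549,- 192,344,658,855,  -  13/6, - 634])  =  [ - 897,-778, - 715, - 638, - 634,-549,-192,  -  13/6 , 236, 339,  344,506,658,855 ]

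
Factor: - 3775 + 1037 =-2738=   - 2^1*37^2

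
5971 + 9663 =15634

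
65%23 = 19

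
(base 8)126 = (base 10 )86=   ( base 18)4E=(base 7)152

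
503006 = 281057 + 221949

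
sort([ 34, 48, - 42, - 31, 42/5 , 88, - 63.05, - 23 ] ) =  [ - 63.05 , - 42, - 31, - 23,42/5,34, 48, 88]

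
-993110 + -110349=-1103459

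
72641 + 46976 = 119617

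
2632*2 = 5264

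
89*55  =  4895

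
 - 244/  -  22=122/11 = 11.09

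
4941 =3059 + 1882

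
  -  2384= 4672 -7056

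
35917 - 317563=- 281646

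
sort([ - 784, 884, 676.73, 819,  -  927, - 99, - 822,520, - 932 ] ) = [ - 932, - 927, - 822, - 784, - 99, 520,676.73, 819, 884 ] 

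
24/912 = 1/38 = 0.03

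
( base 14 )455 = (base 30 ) sj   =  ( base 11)711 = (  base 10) 859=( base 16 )35b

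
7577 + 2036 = 9613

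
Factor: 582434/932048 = 291217/466024=2^(-3) * 13^(  -  1)*4481^( - 1)* 291217^1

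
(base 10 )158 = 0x9E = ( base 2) 10011110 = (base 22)74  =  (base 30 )58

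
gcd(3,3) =3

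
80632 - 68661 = 11971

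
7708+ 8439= 16147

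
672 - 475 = 197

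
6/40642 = 3/20321 = 0.00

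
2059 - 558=1501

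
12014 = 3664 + 8350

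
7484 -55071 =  - 47587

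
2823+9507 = 12330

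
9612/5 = 1922 + 2/5 = 1922.40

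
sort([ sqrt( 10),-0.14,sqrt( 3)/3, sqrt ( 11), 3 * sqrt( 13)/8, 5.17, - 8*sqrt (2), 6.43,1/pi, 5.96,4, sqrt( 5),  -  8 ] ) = [ - 8*sqrt ( 2 ), - 8, - 0.14,1/pi,  sqrt( 3 ) /3, 3 * sqrt( 13 ) /8, sqrt (5) , sqrt(10),sqrt(11), 4,  5.17, 5.96, 6.43]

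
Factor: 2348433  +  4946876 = 7295309 =7^1 *1042187^1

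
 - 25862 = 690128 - 715990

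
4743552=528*8984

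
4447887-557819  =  3890068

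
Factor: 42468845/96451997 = 5^1*53^(- 1 )*73^1*307^1*379^1 *1819849^ (-1 )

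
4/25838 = 2/12919 = 0.00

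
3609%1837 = 1772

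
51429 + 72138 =123567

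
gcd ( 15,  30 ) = 15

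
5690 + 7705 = 13395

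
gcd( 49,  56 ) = 7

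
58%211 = 58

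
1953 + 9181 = 11134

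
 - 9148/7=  - 9148/7 = - 1306.86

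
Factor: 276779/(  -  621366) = -2^( - 1)*3^( - 1) * 103561^(-1) *276779^1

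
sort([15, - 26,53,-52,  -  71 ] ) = [ - 71,-52,-26, 15,53 ]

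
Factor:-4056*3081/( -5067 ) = 1388504/563 = 2^3*13^3*79^1*563^( - 1)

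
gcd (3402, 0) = 3402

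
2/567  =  2/567 = 0.00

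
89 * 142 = 12638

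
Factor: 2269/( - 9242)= - 2^ ( - 1 )*2269^1* 4621^( - 1)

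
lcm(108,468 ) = 1404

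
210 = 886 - 676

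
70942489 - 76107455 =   -  5164966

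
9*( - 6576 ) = -59184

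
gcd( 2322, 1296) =54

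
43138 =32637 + 10501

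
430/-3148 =  -  1 + 1359/1574= - 0.14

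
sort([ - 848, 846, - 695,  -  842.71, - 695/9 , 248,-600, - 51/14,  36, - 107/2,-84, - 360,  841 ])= [ - 848, - 842.71 , - 695,  -  600, - 360, - 84, - 695/9, - 107/2 , - 51/14, 36 , 248,841,846]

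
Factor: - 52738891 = - 1489^1*35419^1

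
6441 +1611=8052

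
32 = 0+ 32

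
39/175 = 39/175 = 0.22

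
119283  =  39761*3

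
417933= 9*46437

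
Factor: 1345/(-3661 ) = - 5^1*7^( - 1)*269^1*523^( - 1)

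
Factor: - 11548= - 2^2 * 2887^1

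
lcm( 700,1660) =58100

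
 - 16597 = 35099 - 51696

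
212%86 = 40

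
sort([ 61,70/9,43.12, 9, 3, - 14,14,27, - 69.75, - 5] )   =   [ - 69.75, - 14, - 5,  3,70/9,9,14,27, 43.12, 61 ]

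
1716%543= 87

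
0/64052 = 0=0.00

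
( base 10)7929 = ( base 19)12i6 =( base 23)emh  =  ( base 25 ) CH4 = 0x1ef9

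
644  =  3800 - 3156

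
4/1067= 4/1067 =0.00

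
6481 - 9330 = -2849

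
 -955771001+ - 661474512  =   - 1617245513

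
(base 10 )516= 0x204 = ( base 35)EQ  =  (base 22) 11A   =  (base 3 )201010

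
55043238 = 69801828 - 14758590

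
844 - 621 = 223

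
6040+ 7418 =13458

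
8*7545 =60360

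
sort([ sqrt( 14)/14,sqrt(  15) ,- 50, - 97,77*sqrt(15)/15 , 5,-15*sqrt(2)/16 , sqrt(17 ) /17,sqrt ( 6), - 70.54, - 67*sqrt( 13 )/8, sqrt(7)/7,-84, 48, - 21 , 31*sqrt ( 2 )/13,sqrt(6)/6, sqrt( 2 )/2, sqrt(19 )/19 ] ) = [ - 97, - 84, - 70.54, - 50, - 67*sqrt ( 13)/8, - 21, - 15*sqrt(2)/16 , sqrt (19)/19,sqrt(17 )/17, sqrt(14 )/14,sqrt( 7 ) /7,  sqrt ( 6) /6,sqrt( 2) /2,sqrt ( 6 ),31*sqrt ( 2 ) /13, sqrt(15 ),5,77*sqrt( 15 ) /15  ,  48] 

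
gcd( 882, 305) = 1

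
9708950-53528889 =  - 43819939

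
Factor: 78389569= 37^1*113^1*18749^1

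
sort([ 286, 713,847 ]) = [286,  713, 847 ] 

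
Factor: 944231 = 17^1 * 67^1*829^1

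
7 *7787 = 54509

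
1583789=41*38629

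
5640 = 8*705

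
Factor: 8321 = 53^1*157^1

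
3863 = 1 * 3863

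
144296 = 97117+47179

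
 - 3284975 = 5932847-9217822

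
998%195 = 23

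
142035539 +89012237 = 231047776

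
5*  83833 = 419165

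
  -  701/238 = -3 + 13/238 = -2.95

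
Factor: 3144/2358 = 4/3 = 2^2*3^(-1) 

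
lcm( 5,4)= 20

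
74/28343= 74/28343 = 0.00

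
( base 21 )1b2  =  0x2a2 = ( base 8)1242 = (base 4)22202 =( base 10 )674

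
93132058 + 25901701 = 119033759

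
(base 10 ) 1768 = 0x6e8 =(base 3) 2102111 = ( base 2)11011101000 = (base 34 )1i0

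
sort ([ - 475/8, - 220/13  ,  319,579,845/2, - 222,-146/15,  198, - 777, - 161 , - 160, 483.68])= [ - 777, - 222, - 161, - 160,-475/8, - 220/13, - 146/15,198,319,845/2,483.68,579 ]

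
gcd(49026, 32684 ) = 16342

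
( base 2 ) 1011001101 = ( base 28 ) ph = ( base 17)283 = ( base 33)lo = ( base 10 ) 717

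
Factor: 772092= 2^2*3^4*2383^1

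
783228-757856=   25372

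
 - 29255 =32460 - 61715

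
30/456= 5/76 = 0.07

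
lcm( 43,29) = 1247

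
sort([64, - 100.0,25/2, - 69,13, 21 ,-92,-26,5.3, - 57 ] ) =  [-100.0, - 92, - 69, - 57,-26, 5.3 , 25/2,13,21, 64 ]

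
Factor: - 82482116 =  - 2^2*19^1*73^1*14867^1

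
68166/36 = 3787/2= 1893.50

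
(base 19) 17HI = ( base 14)378b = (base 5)302402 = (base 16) 25FF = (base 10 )9727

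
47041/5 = 9408+1/5 = 9408.20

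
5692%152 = 68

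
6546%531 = 174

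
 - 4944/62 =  - 2472/31 = -  79.74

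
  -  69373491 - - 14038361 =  - 55335130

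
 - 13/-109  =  13/109 = 0.12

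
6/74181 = 2/24727 = 0.00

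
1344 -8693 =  - 7349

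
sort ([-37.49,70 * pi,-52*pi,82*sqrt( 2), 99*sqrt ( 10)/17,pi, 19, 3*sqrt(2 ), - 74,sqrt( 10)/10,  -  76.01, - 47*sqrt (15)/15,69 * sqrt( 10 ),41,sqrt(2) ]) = [ - 52*pi, - 76.01,-74,-37.49, - 47* sqrt(15)/15 , sqrt( 10)/10,  sqrt( 2 ), pi,3*sqrt( 2),  99 * sqrt( 10 )/17,  19,  41,82*sqrt( 2 ),69 * sqrt(10 ),  70*pi] 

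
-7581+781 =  - 6800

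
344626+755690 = 1100316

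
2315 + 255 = 2570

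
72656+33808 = 106464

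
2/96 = 1/48 = 0.02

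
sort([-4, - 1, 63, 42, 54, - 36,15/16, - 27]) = [ - 36, - 27, - 4, - 1 , 15/16,42,54,63 ] 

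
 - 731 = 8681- 9412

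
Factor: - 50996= - 2^2*11^1*19^1*61^1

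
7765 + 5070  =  12835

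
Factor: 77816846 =2^1 * 37^1*61^1*17239^1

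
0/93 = 0 = 0.00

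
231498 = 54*4287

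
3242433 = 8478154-5235721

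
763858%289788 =184282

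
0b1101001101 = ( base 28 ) 125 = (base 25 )18K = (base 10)845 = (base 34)ot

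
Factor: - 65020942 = - 2^1*7^2*463^1*1433^1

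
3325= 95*35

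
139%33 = 7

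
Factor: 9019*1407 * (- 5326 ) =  - 2^1*3^1 * 7^1 * 29^1*67^1*311^1*2663^1 = - 67585517958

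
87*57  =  4959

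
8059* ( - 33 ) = - 265947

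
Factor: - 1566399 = -3^1 * 31^1*16843^1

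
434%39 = 5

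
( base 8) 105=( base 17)41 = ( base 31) 27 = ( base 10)69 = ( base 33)23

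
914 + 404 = 1318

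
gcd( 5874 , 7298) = 178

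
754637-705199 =49438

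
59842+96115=155957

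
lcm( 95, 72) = 6840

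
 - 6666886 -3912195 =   -  10579081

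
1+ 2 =3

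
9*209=1881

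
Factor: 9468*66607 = 2^2*3^2*43^1* 263^1*1549^1 = 630635076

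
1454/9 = 161+ 5/9=161.56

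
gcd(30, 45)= 15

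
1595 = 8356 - 6761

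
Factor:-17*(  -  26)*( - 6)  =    -  2^2 * 3^1*13^1*17^1 = -  2652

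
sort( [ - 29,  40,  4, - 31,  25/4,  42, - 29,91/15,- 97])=[  -  97,-31, - 29, - 29 , 4,91/15,25/4, 40 , 42]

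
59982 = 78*769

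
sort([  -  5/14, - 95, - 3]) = [ - 95,-3 ,-5/14]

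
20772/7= 20772/7 = 2967.43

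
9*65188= 586692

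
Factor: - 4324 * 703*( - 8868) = 2^4*3^1*19^1*23^1 * 37^1*47^1*739^1 =26956698096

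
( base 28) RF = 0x303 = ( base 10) 771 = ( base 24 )183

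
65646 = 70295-4649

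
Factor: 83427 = 3^1*27809^1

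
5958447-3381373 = 2577074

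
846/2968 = 423/1484 =0.29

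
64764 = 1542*42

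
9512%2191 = 748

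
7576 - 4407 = 3169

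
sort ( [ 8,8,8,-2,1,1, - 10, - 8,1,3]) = [ - 10, - 8, - 2, 1,1, 1,3,8, 8,8] 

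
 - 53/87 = -1 + 34/87 = - 0.61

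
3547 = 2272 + 1275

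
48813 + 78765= 127578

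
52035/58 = 52035/58 = 897.16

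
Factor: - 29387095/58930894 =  - 2^(- 1)*5^1*11^( - 1 )* 19^( - 1)*140983^(-1)*5877419^1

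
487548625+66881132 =554429757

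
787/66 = 787/66 = 11.92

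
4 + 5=9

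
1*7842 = 7842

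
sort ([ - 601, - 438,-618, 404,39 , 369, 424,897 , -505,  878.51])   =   [ - 618, - 601, - 505,-438,  39, 369,404,424,  878.51,897] 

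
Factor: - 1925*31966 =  - 2^1*5^2*7^1*11^2*1453^1 = - 61534550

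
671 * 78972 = 52990212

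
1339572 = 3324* 403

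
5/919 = 5/919 = 0.01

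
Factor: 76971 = 3^1*25657^1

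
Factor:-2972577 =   -  3^1 * 839^1 * 1181^1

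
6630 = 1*6630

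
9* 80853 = 727677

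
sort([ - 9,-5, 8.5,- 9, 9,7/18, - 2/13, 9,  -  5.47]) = [ - 9, - 9,  -  5.47, - 5,-2/13, 7/18,8.5,9,9 ] 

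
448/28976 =28/1811 = 0.02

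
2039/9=2039/9=226.56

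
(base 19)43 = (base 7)142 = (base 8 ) 117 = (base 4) 1033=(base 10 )79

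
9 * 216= 1944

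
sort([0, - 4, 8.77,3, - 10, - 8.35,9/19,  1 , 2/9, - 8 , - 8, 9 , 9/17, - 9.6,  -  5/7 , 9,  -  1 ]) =[ - 10, - 9.6, -8.35, - 8, - 8, - 4,-1, - 5/7, 0,2/9, 9/19, 9/17, 1, 3,8.77, 9, 9 ] 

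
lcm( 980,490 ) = 980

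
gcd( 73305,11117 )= 1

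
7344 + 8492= 15836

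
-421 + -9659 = - 10080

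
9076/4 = 2269 =2269.00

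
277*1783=493891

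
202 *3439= 694678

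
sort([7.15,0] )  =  [0, 7.15 ] 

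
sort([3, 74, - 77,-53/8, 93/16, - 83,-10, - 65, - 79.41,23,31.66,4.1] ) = [-83, - 79.41, - 77,  -  65, - 10, - 53/8,  3,4.1, 93/16,23,31.66,74 ] 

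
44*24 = 1056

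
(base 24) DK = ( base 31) AM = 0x14c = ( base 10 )332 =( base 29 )bd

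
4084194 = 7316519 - 3232325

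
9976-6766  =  3210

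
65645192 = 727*90296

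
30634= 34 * 901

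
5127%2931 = 2196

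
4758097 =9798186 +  - 5040089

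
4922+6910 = 11832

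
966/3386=483/1693= 0.29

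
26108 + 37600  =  63708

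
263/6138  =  263/6138 = 0.04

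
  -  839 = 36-875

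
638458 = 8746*73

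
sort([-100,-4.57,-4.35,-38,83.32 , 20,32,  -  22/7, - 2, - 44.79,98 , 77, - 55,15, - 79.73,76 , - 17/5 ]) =[ - 100, - 79.73,-55, - 44.79 , - 38 , - 4.57,-4.35, - 17/5, - 22/7,-2,15 , 20, 32  ,  76,77, 83.32,98 ] 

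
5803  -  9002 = -3199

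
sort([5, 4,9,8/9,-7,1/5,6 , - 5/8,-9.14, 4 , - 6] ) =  [ - 9.14,  -  7,-6, - 5/8,1/5 , 8/9,4,  4,5,6,9]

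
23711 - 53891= - 30180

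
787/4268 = 787/4268 = 0.18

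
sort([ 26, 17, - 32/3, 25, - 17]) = [ - 17 , - 32/3, 17,25,26] 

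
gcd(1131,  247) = 13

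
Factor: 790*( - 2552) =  - 2^4*5^1*11^1*29^1*79^1=- 2016080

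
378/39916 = 189/19958 = 0.01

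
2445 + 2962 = 5407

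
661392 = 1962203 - 1300811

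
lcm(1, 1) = 1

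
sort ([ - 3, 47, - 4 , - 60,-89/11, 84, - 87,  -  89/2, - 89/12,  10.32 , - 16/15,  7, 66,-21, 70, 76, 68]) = [ - 87, - 60,-89/2, - 21, -89/11, -89/12, - 4, - 3, - 16/15, 7,10.32,47, 66,68,70, 76,84 ]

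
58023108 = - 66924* ( - 867)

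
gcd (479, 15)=1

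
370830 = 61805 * 6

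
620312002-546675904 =73636098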